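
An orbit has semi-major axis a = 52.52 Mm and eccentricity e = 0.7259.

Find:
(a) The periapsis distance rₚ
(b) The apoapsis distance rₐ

Convert to SI: a = 52.52 Mm = 5.252e+07 m.
(a) rₚ = a(1 − e) = 5.252e+07 · (1 − 0.7259) = 5.252e+07 · 0.2741 ≈ 1.44e+07 m = 14.4 Mm.
(b) rₐ = a(1 + e) = 5.252e+07 · (1 + 0.7259) = 5.252e+07 · 1.7259 ≈ 9.064e+07 m = 90.64 Mm.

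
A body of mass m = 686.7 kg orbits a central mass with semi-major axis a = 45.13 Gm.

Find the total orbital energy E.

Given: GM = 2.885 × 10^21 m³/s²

Convert to SI: a = 45.13 Gm = 4.513e+10 m.
E = −GMm / (2a).
E = −2.885e+21 · 686.7 / (2 · 4.513e+10) J ≈ -2.195e+13 J = -21.95 TJ.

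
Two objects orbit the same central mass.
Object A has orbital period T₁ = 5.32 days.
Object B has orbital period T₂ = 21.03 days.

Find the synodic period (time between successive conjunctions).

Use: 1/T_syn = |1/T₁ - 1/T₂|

Convert to SI: T₁ = 5.32 days = 459648 s; T₂ = 21.03 days = 1.81699e+06 s.
T_syn = |T₁ · T₂ / (T₁ − T₂)|.
T_syn = |459648 · 1.81699e+06 / (459648 − 1.81699e+06)| s ≈ 6.153e+05 s = 7.122 days.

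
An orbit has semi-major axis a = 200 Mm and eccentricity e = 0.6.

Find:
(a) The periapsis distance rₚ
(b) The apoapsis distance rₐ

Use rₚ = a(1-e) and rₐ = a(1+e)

Convert to SI: a = 200 Mm = 2e+08 m.
(a) rₚ = a(1 − e) = 2e+08 · (1 − 0.6) = 2e+08 · 0.4 ≈ 8e+07 m = 80 Mm.
(b) rₐ = a(1 + e) = 2e+08 · (1 + 0.6) = 2e+08 · 1.6 ≈ 3.2e+08 m = 320 Mm.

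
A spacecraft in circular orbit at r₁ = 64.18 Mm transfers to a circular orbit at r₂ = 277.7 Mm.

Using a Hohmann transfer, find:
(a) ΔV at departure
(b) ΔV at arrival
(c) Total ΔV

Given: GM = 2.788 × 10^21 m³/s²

Convert to SI: r₁ = 64.18 Mm = 6.418e+07 m; r₂ = 277.7 Mm = 2.777e+08 m.
Transfer semi-major axis: a_t = (r₁ + r₂)/2 = (6.418e+07 + 2.777e+08)/2 = 1.7094e+08 m.
Circular speeds: v₁ = √(GM/r₁) = 6.59093e+06 m/s, v₂ = √(GM/r₂) = 3.16853e+06 m/s.
Transfer speeds (vis-viva v² = GM(2/r − 1/a_t)): v₁ᵗ = 8.40064e+06 m/s, v₂ᵗ = 1.9415e+06 m/s.
(a) ΔV₁ = |v₁ᵗ − v₁| ≈ 1.81e+06 m/s = 1810 km/s.
(b) ΔV₂ = |v₂ − v₂ᵗ| ≈ 1.227e+06 m/s = 1227 km/s.
(c) ΔV_total = ΔV₁ + ΔV₂ ≈ 3.037e+06 m/s = 3037 km/s.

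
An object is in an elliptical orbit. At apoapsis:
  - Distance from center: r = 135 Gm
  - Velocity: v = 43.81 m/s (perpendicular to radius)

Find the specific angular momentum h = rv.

Convert to SI: r = 135 Gm = 1.35e+11 m.
With v perpendicular to r, h = r · v.
h = 1.35e+11 · 43.81 m²/s ≈ 5.914e+12 m²/s.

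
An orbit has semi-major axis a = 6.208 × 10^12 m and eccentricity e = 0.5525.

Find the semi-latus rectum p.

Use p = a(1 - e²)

p = a (1 − e²).
p = 6.208e+12 · (1 − (0.5525)²) = 6.208e+12 · 0.694744 ≈ 4.313e+12 m = 4.313 × 10^12 m.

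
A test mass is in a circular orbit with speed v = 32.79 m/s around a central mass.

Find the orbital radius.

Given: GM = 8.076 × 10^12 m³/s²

For a circular orbit, v² = GM / r, so r = GM / v².
r = 8.076e+12 / (32.79)² m ≈ 7.511e+09 m = 7.511 × 10^9 m.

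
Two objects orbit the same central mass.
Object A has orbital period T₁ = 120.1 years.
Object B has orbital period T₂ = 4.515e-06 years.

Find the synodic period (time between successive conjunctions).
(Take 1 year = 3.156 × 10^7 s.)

Convert to SI: T₁ = 120.1 years = 3.79036e+09 s; T₂ = 4.515e-06 years = 142.493 s.
T_syn = |T₁ · T₂ / (T₁ − T₂)|.
T_syn = |3.79036e+09 · 142.493 / (3.79036e+09 − 142.493)| s ≈ 142.5 s = 4.515e-06 years.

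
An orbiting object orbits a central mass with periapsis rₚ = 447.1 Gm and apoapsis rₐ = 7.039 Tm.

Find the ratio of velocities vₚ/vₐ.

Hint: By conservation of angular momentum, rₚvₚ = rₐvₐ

Convert to SI: rₚ = 447.1 Gm = 4.471e+11 m; rₐ = 7.039 Tm = 7.039e+12 m.
Conservation of angular momentum gives rₚvₚ = rₐvₐ, so vₚ/vₐ = rₐ/rₚ.
vₚ/vₐ = 7.039e+12 / 4.471e+11 ≈ 15.74.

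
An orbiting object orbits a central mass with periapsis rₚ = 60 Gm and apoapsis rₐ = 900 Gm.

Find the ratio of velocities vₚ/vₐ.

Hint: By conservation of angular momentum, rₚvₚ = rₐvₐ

Convert to SI: rₚ = 60 Gm = 6e+10 m; rₐ = 900 Gm = 9e+11 m.
Conservation of angular momentum gives rₚvₚ = rₐvₐ, so vₚ/vₐ = rₐ/rₚ.
vₚ/vₐ = 9e+11 / 6e+10 ≈ 15.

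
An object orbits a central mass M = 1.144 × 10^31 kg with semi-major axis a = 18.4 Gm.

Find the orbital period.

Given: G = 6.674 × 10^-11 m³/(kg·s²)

Convert to SI: a = 18.4 Gm = 1.84e+10 m.
GM = G · M = 6.674e-11 · 1.144e+31 = 7.63506e+20 m³/s².
Kepler's third law: T = 2π √(a³ / GM).
Substituting a = 1.84e+10 m and GM = 7.63506e+20 m³/s²:
T = 2π √((1.84e+10)³ / 7.63506e+20) s
T ≈ 5.675e+05 s = 6.569 days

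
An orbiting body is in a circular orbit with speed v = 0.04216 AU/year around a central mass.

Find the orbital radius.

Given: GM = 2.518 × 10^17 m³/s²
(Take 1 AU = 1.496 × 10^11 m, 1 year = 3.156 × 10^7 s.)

Convert to SI: v = 0.04216 AU/year = 199.846 m/s.
For a circular orbit, v² = GM / r, so r = GM / v².
r = 2.518e+17 / (199.846)² m ≈ 6.305e+12 m = 42.14 AU.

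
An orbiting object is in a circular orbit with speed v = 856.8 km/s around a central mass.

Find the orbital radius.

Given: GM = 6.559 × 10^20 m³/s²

Convert to SI: v = 856.8 km/s = 856800 m/s.
For a circular orbit, v² = GM / r, so r = GM / v².
r = 6.559e+20 / (856800)² m ≈ 8.935e+08 m = 8.935 × 10^8 m.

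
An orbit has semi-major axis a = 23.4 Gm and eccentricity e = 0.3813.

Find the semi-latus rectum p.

Convert to SI: a = 23.4 Gm = 2.34e+10 m.
p = a (1 − e²).
p = 2.34e+10 · (1 − (0.3813)²) = 2.34e+10 · 0.85461 ≈ 2e+10 m = 20 Gm.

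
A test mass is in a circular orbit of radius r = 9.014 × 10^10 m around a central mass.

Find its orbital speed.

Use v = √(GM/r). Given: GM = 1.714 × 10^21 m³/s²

For a circular orbit, gravity supplies the centripetal force, so v = √(GM / r).
v = √(1.714e+21 / 9.014e+10) m/s ≈ 1.379e+05 m/s = 137.9 km/s.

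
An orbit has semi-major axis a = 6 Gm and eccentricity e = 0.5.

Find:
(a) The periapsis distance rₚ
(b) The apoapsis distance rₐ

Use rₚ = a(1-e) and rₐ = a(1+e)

Convert to SI: a = 6 Gm = 6e+09 m.
(a) rₚ = a(1 − e) = 6e+09 · (1 − 0.5) = 6e+09 · 0.5 ≈ 3e+09 m = 3 Gm.
(b) rₐ = a(1 + e) = 6e+09 · (1 + 0.5) = 6e+09 · 1.5 ≈ 9e+09 m = 9 Gm.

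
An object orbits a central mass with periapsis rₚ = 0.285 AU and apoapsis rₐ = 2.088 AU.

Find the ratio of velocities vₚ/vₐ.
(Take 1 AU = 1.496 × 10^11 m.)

Convert to SI: rₚ = 0.285 AU = 4.2636e+10 m; rₐ = 2.088 AU = 3.12365e+11 m.
Conservation of angular momentum gives rₚvₚ = rₐvₐ, so vₚ/vₐ = rₐ/rₚ.
vₚ/vₐ = 3.12365e+11 / 4.2636e+10 ≈ 7.326.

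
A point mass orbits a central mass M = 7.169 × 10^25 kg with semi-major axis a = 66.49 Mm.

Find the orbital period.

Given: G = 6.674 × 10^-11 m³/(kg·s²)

Convert to SI: a = 66.49 Mm = 6.649e+07 m.
GM = G · M = 6.674e-11 · 7.169e+25 = 4.78459e+15 m³/s².
Kepler's third law: T = 2π √(a³ / GM).
Substituting a = 6.649e+07 m and GM = 4.78459e+15 m³/s²:
T = 2π √((6.649e+07)³ / 4.78459e+15) s
T ≈ 4.925e+04 s = 13.68 hours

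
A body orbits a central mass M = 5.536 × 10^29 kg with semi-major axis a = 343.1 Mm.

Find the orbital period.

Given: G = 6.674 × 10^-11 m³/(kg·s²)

Convert to SI: a = 343.1 Mm = 3.431e+08 m.
GM = G · M = 6.674e-11 · 5.536e+29 = 3.69473e+19 m³/s².
Kepler's third law: T = 2π √(a³ / GM).
Substituting a = 3.431e+08 m and GM = 3.69473e+19 m³/s²:
T = 2π √((3.431e+08)³ / 3.69473e+19) s
T ≈ 6569 s = 1.825 hours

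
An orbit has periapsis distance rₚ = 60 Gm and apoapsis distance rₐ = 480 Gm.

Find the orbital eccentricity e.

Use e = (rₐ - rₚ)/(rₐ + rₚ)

Convert to SI: rₚ = 60 Gm = 6e+10 m; rₐ = 480 Gm = 4.8e+11 m.
e = (rₐ − rₚ) / (rₐ + rₚ).
e = (4.8e+11 − 6e+10) / (4.8e+11 + 6e+10) = 4.2e+11 / 5.4e+11 ≈ 0.7778.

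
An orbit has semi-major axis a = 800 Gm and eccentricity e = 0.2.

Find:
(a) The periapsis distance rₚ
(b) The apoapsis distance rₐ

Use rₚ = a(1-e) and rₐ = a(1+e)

Convert to SI: a = 800 Gm = 8e+11 m.
(a) rₚ = a(1 − e) = 8e+11 · (1 − 0.2) = 8e+11 · 0.8 ≈ 6.4e+11 m = 640 Gm.
(b) rₐ = a(1 + e) = 8e+11 · (1 + 0.2) = 8e+11 · 1.2 ≈ 9.6e+11 m = 960 Gm.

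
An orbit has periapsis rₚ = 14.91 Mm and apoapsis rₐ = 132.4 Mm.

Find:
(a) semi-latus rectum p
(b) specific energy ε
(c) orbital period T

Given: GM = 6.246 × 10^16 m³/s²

Convert to SI: rₚ = 14.91 Mm = 1.491e+07 m; rₐ = 132.4 Mm = 1.324e+08 m.
(a) From a = (rₚ + rₐ)/2 = 7.3655e+07 m and e = (rₐ − rₚ)/(rₐ + rₚ) = 0.79757, p = a(1 − e²) = 7.3655e+07 · (1 − (0.79757)²) ≈ 2.68e+07 m
(b) With a = (rₚ + rₐ)/2 = 7.3655e+07 m, ε = −GM/(2a) = −6.246e+16/(2 · 7.3655e+07) J/kg ≈ -4.24e+08 J/kg
(c) With a = (rₚ + rₐ)/2 = 7.3655e+07 m, T = 2π √(a³/GM) = 2π √((7.3655e+07)³/6.246e+16) s ≈ 1.589e+04 s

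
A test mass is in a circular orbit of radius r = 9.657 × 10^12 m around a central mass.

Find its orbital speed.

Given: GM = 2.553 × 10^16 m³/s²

For a circular orbit, gravity supplies the centripetal force, so v = √(GM / r).
v = √(2.553e+16 / 9.657e+12) m/s ≈ 51.42 m/s = 51.42 m/s.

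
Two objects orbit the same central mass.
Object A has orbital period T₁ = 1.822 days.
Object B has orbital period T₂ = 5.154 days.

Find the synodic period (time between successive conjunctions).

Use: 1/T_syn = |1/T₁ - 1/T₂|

Convert to SI: T₁ = 1.822 days = 157421 s; T₂ = 5.154 days = 445306 s.
T_syn = |T₁ · T₂ / (T₁ − T₂)|.
T_syn = |157421 · 445306 / (157421 − 445306)| s ≈ 2.435e+05 s = 2.818 days.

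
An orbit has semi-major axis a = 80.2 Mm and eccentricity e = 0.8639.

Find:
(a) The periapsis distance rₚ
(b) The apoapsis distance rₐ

Convert to SI: a = 80.2 Mm = 8.02e+07 m.
(a) rₚ = a(1 − e) = 8.02e+07 · (1 − 0.8639) = 8.02e+07 · 0.1361 ≈ 1.092e+07 m = 10.92 Mm.
(b) rₐ = a(1 + e) = 8.02e+07 · (1 + 0.8639) = 8.02e+07 · 1.8639 ≈ 1.495e+08 m = 149.5 Mm.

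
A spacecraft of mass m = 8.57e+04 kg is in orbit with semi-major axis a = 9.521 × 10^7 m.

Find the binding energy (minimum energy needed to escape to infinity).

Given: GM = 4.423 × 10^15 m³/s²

Total orbital energy is E = −GMm/(2a); binding energy is E_bind = −E = GMm/(2a).
E_bind = 4.423e+15 · 8.57e+04 / (2 · 9.521e+07) J ≈ 1.991e+12 J = 1.991 TJ.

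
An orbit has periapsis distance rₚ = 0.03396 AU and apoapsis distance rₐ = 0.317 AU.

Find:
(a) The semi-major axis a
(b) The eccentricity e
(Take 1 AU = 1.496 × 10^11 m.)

Convert to SI: rₚ = 0.03396 AU = 5.08042e+09 m; rₐ = 0.317 AU = 4.74232e+10 m.
(a) a = (rₚ + rₐ) / 2 = (5.08042e+09 + 4.74232e+10) / 2 ≈ 2.625e+10 m = 0.1755 AU.
(b) e = (rₐ − rₚ) / (rₐ + rₚ) = (4.74232e+10 − 5.08042e+09) / (4.74232e+10 + 5.08042e+09) ≈ 0.8065.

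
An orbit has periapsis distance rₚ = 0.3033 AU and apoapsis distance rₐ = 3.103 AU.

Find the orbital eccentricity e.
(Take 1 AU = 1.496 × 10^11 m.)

Convert to SI: rₚ = 0.3033 AU = 4.53737e+10 m; rₐ = 3.103 AU = 4.64209e+11 m.
e = (rₐ − rₚ) / (rₐ + rₚ).
e = (4.64209e+11 − 4.53737e+10) / (4.64209e+11 + 4.53737e+10) = 4.18835e+11 / 5.09582e+11 ≈ 0.8219.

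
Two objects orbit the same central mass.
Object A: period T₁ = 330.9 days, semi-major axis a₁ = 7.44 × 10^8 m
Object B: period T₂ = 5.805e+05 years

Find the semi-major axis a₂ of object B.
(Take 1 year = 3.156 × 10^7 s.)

Convert to SI: T₁ = 330.9 days = 2.85898e+07 s; T₂ = 5.805e+05 years = 1.83206e+13 s.
Kepler's third law: (T₁/T₂)² = (a₁/a₂)³ ⇒ a₂ = a₁ · (T₂/T₁)^(2/3).
T₂/T₁ = 1.83206e+13 / 2.85898e+07 = 640809.
a₂ = 7.44e+08 · (640809)^(2/3) m ≈ 5.53e+12 m = 5.53 × 10^12 m.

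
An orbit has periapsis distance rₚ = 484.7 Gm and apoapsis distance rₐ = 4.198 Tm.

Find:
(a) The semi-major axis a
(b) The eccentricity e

Convert to SI: rₚ = 484.7 Gm = 4.847e+11 m; rₐ = 4.198 Tm = 4.198e+12 m.
(a) a = (rₚ + rₐ) / 2 = (4.847e+11 + 4.198e+12) / 2 ≈ 2.341e+12 m = 2.341 Tm.
(b) e = (rₐ − rₚ) / (rₐ + rₚ) = (4.198e+12 − 4.847e+11) / (4.198e+12 + 4.847e+11) ≈ 0.793.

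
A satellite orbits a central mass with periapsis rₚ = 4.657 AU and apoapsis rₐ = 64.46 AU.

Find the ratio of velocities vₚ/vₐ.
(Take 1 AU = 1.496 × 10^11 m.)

Convert to SI: rₚ = 4.657 AU = 6.96687e+11 m; rₐ = 64.46 AU = 9.64322e+12 m.
Conservation of angular momentum gives rₚvₚ = rₐvₐ, so vₚ/vₐ = rₐ/rₚ.
vₚ/vₐ = 9.64322e+12 / 6.96687e+11 ≈ 13.84.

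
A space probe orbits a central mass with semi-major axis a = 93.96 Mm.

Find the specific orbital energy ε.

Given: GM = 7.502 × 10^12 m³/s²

Convert to SI: a = 93.96 Mm = 9.396e+07 m.
ε = −GM / (2a).
ε = −7.502e+12 / (2 · 9.396e+07) J/kg ≈ -3.992e+04 J/kg = -39.92 kJ/kg.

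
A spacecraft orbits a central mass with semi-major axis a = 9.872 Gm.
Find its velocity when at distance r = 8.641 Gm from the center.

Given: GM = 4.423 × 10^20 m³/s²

Convert to SI: a = 9.872 Gm = 9.872e+09 m; r = 8.641 Gm = 8.641e+09 m.
Vis-viva: v = √(GM · (2/r − 1/a)).
2/r − 1/a = 2/8.641e+09 − 1/9.872e+09 = 1.30158e-10 m⁻¹.
v = √(4.423e+20 · 1.30158e-10) m/s ≈ 2.399e+05 m/s = 239.9 km/s.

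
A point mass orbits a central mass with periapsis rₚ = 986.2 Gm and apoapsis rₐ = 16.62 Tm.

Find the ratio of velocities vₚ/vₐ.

Convert to SI: rₚ = 986.2 Gm = 9.862e+11 m; rₐ = 16.62 Tm = 1.662e+13 m.
Conservation of angular momentum gives rₚvₚ = rₐvₐ, so vₚ/vₐ = rₐ/rₚ.
vₚ/vₐ = 1.662e+13 / 9.862e+11 ≈ 16.85.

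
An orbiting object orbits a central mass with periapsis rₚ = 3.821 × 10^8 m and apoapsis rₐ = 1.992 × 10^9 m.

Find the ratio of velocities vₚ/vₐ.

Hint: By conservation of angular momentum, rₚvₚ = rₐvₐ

Conservation of angular momentum gives rₚvₚ = rₐvₐ, so vₚ/vₐ = rₐ/rₚ.
vₚ/vₐ = 1.992e+09 / 3.821e+08 ≈ 5.213.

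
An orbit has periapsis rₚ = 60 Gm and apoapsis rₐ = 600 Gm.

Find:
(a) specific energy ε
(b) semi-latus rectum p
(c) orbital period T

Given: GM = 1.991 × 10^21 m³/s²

Convert to SI: rₚ = 60 Gm = 6e+10 m; rₐ = 600 Gm = 6e+11 m.
(a) With a = (rₚ + rₐ)/2 = 3.3e+11 m, ε = −GM/(2a) = −1.991e+21/(2 · 3.3e+11) J/kg ≈ -3.017e+09 J/kg
(b) From a = (rₚ + rₐ)/2 = 3.3e+11 m and e = (rₐ − rₚ)/(rₐ + rₚ) = 0.818182, p = a(1 − e²) = 3.3e+11 · (1 − (0.818182)²) ≈ 1.091e+11 m
(c) With a = (rₚ + rₐ)/2 = 3.3e+11 m, T = 2π √(a³/GM) = 2π √((3.3e+11)³/1.991e+21) s ≈ 2.669e+07 s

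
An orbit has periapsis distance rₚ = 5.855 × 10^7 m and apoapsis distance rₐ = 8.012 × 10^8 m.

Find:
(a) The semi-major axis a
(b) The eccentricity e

(a) a = (rₚ + rₐ) / 2 = (5.855e+07 + 8.012e+08) / 2 ≈ 4.299e+08 m = 4.299 × 10^8 m.
(b) e = (rₐ − rₚ) / (rₐ + rₚ) = (8.012e+08 − 5.855e+07) / (8.012e+08 + 5.855e+07) ≈ 0.8638.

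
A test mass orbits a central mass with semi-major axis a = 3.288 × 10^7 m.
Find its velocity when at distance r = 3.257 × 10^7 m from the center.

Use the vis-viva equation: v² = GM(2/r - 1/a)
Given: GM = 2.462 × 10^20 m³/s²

Vis-viva: v = √(GM · (2/r − 1/a)).
2/r − 1/a = 2/3.257e+07 − 1/3.288e+07 = 3.09926e-08 m⁻¹.
v = √(2.462e+20 · 3.09926e-08) m/s ≈ 2.762e+06 m/s = 2762 km/s.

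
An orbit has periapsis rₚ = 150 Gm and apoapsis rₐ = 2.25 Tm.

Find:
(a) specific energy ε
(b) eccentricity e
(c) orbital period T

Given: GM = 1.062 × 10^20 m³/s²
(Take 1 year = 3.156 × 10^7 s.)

Convert to SI: rₚ = 150 Gm = 1.5e+11 m; rₐ = 2.25 Tm = 2.25e+12 m.
(a) With a = (rₚ + rₐ)/2 = 1.2e+12 m, ε = −GM/(2a) = −1.062e+20/(2 · 1.2e+12) J/kg ≈ -4.425e+07 J/kg
(b) e = (rₐ − rₚ)/(rₐ + rₚ) = (2.25e+12 − 1.5e+11)/(2.25e+12 + 1.5e+11) ≈ 0.875
(c) With a = (rₚ + rₐ)/2 = 1.2e+12 m, T = 2π √(a³/GM) = 2π √((1.2e+12)³/1.062e+20) s ≈ 8.015e+08 s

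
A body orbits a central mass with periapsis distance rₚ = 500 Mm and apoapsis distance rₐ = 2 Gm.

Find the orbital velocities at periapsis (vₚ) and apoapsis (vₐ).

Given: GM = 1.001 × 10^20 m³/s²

Convert to SI: rₚ = 500 Mm = 5e+08 m; rₐ = 2 Gm = 2e+09 m.
Use the vis-viva equation v² = GM(2/r − 1/a) with a = (rₚ + rₐ)/2 = (5e+08 + 2e+09)/2 = 1.25e+09 m.
vₚ = √(GM · (2/rₚ − 1/a)) = √(1.001e+20 · (2/5e+08 − 1/1.25e+09)) m/s ≈ 5.66e+05 m/s = 566 km/s.
vₐ = √(GM · (2/rₐ − 1/a)) = √(1.001e+20 · (2/2e+09 − 1/1.25e+09)) m/s ≈ 1.415e+05 m/s = 141.5 km/s.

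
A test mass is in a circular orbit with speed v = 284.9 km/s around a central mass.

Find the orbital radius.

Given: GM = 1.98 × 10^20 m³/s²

Convert to SI: v = 284.9 km/s = 284900 m/s.
For a circular orbit, v² = GM / r, so r = GM / v².
r = 1.98e+20 / (284900)² m ≈ 2.439e+09 m = 2.439 × 10^9 m.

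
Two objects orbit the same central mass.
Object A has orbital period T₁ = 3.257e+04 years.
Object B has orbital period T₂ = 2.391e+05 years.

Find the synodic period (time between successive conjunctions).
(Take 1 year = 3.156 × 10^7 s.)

Convert to SI: T₁ = 3.257e+04 years = 1.02791e+12 s; T₂ = 2.391e+05 years = 7.546e+12 s.
T_syn = |T₁ · T₂ / (T₁ − T₂)|.
T_syn = |1.02791e+12 · 7.546e+12 / (1.02791e+12 − 7.546e+12)| s ≈ 1.19e+12 s = 3.771e+04 years.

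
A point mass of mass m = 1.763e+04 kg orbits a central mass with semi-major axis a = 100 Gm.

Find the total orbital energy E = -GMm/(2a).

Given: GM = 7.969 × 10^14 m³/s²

Convert to SI: a = 100 Gm = 1e+11 m.
E = −GMm / (2a).
E = −7.969e+14 · 1.763e+04 / (2 · 1e+11) J ≈ -7.025e+07 J = -70.25 MJ.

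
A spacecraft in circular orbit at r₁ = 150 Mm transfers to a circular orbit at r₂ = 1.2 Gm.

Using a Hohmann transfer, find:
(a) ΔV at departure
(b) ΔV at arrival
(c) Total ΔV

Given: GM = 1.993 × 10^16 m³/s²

Convert to SI: r₁ = 150 Mm = 1.5e+08 m; r₂ = 1.2 Gm = 1.2e+09 m.
Transfer semi-major axis: a_t = (r₁ + r₂)/2 = (1.5e+08 + 1.2e+09)/2 = 6.75e+08 m.
Circular speeds: v₁ = √(GM/r₁) = 11526.8 m/s, v₂ = √(GM/r₂) = 4075.33 m/s.
Transfer speeds (vis-viva v² = GM(2/r − 1/a_t)): v₁ᵗ = 15369 m/s, v₂ᵗ = 1921.13 m/s.
(a) ΔV₁ = |v₁ᵗ − v₁| ≈ 3842 m/s = 3.842 km/s.
(b) ΔV₂ = |v₂ − v₂ᵗ| ≈ 2154 m/s = 2.154 km/s.
(c) ΔV_total = ΔV₁ + ΔV₂ ≈ 5996 m/s = 5.996 km/s.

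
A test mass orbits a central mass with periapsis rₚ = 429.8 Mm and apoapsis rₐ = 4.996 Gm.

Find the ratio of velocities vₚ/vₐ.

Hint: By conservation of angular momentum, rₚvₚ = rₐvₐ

Convert to SI: rₚ = 429.8 Mm = 4.298e+08 m; rₐ = 4.996 Gm = 4.996e+09 m.
Conservation of angular momentum gives rₚvₚ = rₐvₐ, so vₚ/vₐ = rₐ/rₚ.
vₚ/vₐ = 4.996e+09 / 4.298e+08 ≈ 11.62.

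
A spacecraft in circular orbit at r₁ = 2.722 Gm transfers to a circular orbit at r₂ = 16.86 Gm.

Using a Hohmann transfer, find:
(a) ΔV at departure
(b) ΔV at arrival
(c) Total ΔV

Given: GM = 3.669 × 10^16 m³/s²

Convert to SI: r₁ = 2.722 Gm = 2.722e+09 m; r₂ = 16.86 Gm = 1.686e+10 m.
Transfer semi-major axis: a_t = (r₁ + r₂)/2 = (2.722e+09 + 1.686e+10)/2 = 9.791e+09 m.
Circular speeds: v₁ = √(GM/r₁) = 3671.38 m/s, v₂ = √(GM/r₂) = 1475.18 m/s.
Transfer speeds (vis-viva v² = GM(2/r − 1/a_t)): v₁ᵗ = 4817.76 m/s, v₂ᵗ = 777.814 m/s.
(a) ΔV₁ = |v₁ᵗ − v₁| ≈ 1146 m/s = 1.146 km/s.
(b) ΔV₂ = |v₂ − v₂ᵗ| ≈ 697.4 m/s = 697.4 m/s.
(c) ΔV_total = ΔV₁ + ΔV₂ ≈ 1844 m/s = 1.844 km/s.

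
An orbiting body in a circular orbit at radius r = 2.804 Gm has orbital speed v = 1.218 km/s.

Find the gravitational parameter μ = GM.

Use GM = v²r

Convert to SI: r = 2.804 Gm = 2.804e+09 m; v = 1.218 km/s = 1218 m/s.
For a circular orbit v² = GM/r, so GM = v² · r.
GM = (1218)² · 2.804e+09 m³/s² ≈ 4.16e+15 m³/s² = 4.16 × 10^15 m³/s².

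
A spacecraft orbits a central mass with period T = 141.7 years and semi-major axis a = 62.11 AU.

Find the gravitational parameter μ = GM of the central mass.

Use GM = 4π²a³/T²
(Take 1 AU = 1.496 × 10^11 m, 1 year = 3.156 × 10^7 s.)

Convert to SI: T = 141.7 years = 4.47205e+09 s; a = 62.11 AU = 9.29166e+12 m.
GM = 4π² · a³ / T².
GM = 4π² · (9.29166e+12)³ / (4.47205e+09)² m³/s² ≈ 1.584e+21 m³/s² = 1.584 × 10^21 m³/s².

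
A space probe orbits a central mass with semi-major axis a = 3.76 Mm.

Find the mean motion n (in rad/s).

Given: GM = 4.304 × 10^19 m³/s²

Convert to SI: a = 3.76 Mm = 3.76e+06 m.
n = √(GM / a³).
n = √(4.304e+19 / (3.76e+06)³) rad/s ≈ 0.8998 rad/s.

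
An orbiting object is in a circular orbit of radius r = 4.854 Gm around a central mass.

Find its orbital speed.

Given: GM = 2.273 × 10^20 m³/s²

Convert to SI: r = 4.854 Gm = 4.854e+09 m.
For a circular orbit, gravity supplies the centripetal force, so v = √(GM / r).
v = √(2.273e+20 / 4.854e+09) m/s ≈ 2.164e+05 m/s = 216.4 km/s.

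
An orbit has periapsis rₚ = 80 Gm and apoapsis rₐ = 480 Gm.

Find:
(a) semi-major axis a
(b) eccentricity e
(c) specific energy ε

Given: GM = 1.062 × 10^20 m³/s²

Convert to SI: rₚ = 80 Gm = 8e+10 m; rₐ = 480 Gm = 4.8e+11 m.
(a) a = (rₚ + rₐ)/2 = (8e+10 + 4.8e+11)/2 ≈ 2.8e+11 m
(b) e = (rₐ − rₚ)/(rₐ + rₚ) = (4.8e+11 − 8e+10)/(4.8e+11 + 8e+10) ≈ 0.7143
(c) With a = (rₚ + rₐ)/2 = 2.8e+11 m, ε = −GM/(2a) = −1.062e+20/(2 · 2.8e+11) J/kg ≈ -1.896e+08 J/kg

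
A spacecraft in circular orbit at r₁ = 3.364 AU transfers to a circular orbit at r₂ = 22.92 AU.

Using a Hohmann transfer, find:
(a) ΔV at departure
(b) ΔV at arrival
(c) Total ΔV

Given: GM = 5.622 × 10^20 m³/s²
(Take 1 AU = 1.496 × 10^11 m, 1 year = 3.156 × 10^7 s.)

Convert to SI: r₁ = 3.364 AU = 5.03254e+11 m; r₂ = 22.92 AU = 3.42883e+12 m.
Transfer semi-major axis: a_t = (r₁ + r₂)/2 = (5.03254e+11 + 3.42883e+12)/2 = 1.96604e+12 m.
Circular speeds: v₁ = √(GM/r₁) = 33423.5 m/s, v₂ = √(GM/r₂) = 12804.8 m/s.
Transfer speeds (vis-viva v² = GM(2/r − 1/a_t)): v₁ᵗ = 44139.6 m/s, v₂ᵗ = 6478.43 m/s.
(a) ΔV₁ = |v₁ᵗ − v₁| ≈ 1.072e+04 m/s = 2.261 AU/year.
(b) ΔV₂ = |v₂ − v₂ᵗ| ≈ 6326 m/s = 1.335 AU/year.
(c) ΔV_total = ΔV₁ + ΔV₂ ≈ 1.704e+04 m/s = 3.595 AU/year.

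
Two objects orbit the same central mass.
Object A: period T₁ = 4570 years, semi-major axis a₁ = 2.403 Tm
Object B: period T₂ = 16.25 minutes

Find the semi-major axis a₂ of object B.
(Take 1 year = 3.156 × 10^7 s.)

Convert to SI: T₁ = 4570 years = 1.44229e+11 s; a₁ = 2.403 Tm = 2.403e+12 m; T₂ = 16.25 minutes = 975 s.
Kepler's third law: (T₁/T₂)² = (a₁/a₂)³ ⇒ a₂ = a₁ · (T₂/T₁)^(2/3).
T₂/T₁ = 975 / 1.44229e+11 = 6.76007e-09.
a₂ = 2.403e+12 · (6.76007e-09)^(2/3) m ≈ 8.591e+06 m = 8.591 Mm.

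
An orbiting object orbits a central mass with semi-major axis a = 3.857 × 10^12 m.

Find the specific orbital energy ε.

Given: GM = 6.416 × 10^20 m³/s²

ε = −GM / (2a).
ε = −6.416e+20 / (2 · 3.857e+12) J/kg ≈ -8.317e+07 J/kg = -83.17 MJ/kg.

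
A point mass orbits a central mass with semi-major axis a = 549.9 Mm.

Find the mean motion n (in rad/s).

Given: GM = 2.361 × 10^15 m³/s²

Convert to SI: a = 549.9 Mm = 5.499e+08 m.
n = √(GM / a³).
n = √(2.361e+15 / (5.499e+08)³) rad/s ≈ 3.768e-06 rad/s.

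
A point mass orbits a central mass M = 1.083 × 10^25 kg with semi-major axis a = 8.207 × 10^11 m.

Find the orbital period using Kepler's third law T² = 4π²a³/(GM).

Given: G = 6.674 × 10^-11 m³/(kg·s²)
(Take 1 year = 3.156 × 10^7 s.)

GM = G · M = 6.674e-11 · 1.083e+25 = 7.22794e+14 m³/s².
Kepler's third law: T = 2π √(a³ / GM).
Substituting a = 8.207e+11 m and GM = 7.22794e+14 m³/s²:
T = 2π √((8.207e+11)³ / 7.22794e+14) s
T ≈ 1.738e+11 s = 5506 years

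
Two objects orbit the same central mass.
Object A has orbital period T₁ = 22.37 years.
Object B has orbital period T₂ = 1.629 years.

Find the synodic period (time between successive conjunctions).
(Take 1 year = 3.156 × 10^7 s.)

Convert to SI: T₁ = 22.37 years = 7.05997e+08 s; T₂ = 1.629 years = 5.14112e+07 s.
T_syn = |T₁ · T₂ / (T₁ − T₂)|.
T_syn = |7.05997e+08 · 5.14112e+07 / (7.05997e+08 − 5.14112e+07)| s ≈ 5.545e+07 s = 1.757 years.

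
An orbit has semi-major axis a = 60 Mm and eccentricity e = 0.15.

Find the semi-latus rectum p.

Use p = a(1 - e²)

Convert to SI: a = 60 Mm = 6e+07 m.
p = a (1 − e²).
p = 6e+07 · (1 − (0.15)²) = 6e+07 · 0.9775 ≈ 5.865e+07 m = 58.65 Mm.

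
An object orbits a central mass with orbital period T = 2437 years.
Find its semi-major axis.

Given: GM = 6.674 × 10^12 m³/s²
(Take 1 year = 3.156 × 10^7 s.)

Convert to SI: T = 2437 years = 7.69117e+10 s.
Invert Kepler's third law: a = (GM · T² / (4π²))^(1/3).
Substituting T = 7.69117e+10 s and GM = 6.674e+12 m³/s²:
a = (6.674e+12 · (7.69117e+10)² / (4π²))^(1/3) m
a ≈ 1e+11 m = 100 Gm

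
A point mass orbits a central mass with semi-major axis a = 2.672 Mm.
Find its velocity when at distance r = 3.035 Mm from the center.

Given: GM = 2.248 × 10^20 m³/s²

Convert to SI: a = 2.672 Mm = 2.672e+06 m; r = 3.035 Mm = 3.035e+06 m.
Vis-viva: v = √(GM · (2/r − 1/a)).
2/r − 1/a = 2/3.035e+06 − 1/2.672e+06 = 2.84727e-07 m⁻¹.
v = √(2.248e+20 · 2.84727e-07) m/s ≈ 8e+06 m/s = 8000 km/s.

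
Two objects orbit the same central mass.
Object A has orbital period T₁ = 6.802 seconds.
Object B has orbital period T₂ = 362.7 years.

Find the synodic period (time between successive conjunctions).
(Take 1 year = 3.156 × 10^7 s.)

Convert to SI: T₂ = 362.7 years = 1.14468e+10 s.
T_syn = |T₁ · T₂ / (T₁ − T₂)|.
T_syn = |6.802 · 1.14468e+10 / (6.802 − 1.14468e+10)| s ≈ 6.802 s = 6.802 seconds.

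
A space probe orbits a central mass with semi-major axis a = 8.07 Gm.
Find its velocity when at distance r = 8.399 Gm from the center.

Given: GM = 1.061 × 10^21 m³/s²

Convert to SI: a = 8.07 Gm = 8.07e+09 m; r = 8.399 Gm = 8.399e+09 m.
Vis-viva: v = √(GM · (2/r − 1/a)).
2/r − 1/a = 2/8.399e+09 − 1/8.07e+09 = 1.14208e-10 m⁻¹.
v = √(1.061e+21 · 1.14208e-10) m/s ≈ 3.481e+05 m/s = 348.1 km/s.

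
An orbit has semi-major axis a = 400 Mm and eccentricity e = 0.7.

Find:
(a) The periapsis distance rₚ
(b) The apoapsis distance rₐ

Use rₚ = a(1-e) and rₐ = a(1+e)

Convert to SI: a = 400 Mm = 4e+08 m.
(a) rₚ = a(1 − e) = 4e+08 · (1 − 0.7) = 4e+08 · 0.3 ≈ 1.2e+08 m = 120 Mm.
(b) rₐ = a(1 + e) = 4e+08 · (1 + 0.7) = 4e+08 · 1.7 ≈ 6.8e+08 m = 680 Mm.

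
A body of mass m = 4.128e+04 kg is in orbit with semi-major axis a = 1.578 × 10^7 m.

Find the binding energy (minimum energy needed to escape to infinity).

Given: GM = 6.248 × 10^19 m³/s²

Total orbital energy is E = −GMm/(2a); binding energy is E_bind = −E = GMm/(2a).
E_bind = 6.248e+19 · 4.128e+04 / (2 · 1.578e+07) J ≈ 8.172e+16 J = 81.72 PJ.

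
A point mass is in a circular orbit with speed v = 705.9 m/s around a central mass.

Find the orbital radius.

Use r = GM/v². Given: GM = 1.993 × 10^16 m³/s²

For a circular orbit, v² = GM / r, so r = GM / v².
r = 1.993e+16 / (705.9)² m ≈ 4e+10 m = 40 Gm.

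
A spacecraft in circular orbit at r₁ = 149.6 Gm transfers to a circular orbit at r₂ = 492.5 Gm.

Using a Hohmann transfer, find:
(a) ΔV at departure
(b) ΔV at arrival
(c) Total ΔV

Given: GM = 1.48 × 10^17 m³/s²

Convert to SI: r₁ = 149.6 Gm = 1.496e+11 m; r₂ = 492.5 Gm = 4.925e+11 m.
Transfer semi-major axis: a_t = (r₁ + r₂)/2 = (1.496e+11 + 4.925e+11)/2 = 3.2105e+11 m.
Circular speeds: v₁ = √(GM/r₁) = 994.638 m/s, v₂ = √(GM/r₂) = 548.186 m/s.
Transfer speeds (vis-viva v² = GM(2/r − 1/a_t)): v₁ᵗ = 1231.92 m/s, v₂ᵗ = 374.203 m/s.
(a) ΔV₁ = |v₁ᵗ − v₁| ≈ 237.3 m/s = 237.3 m/s.
(b) ΔV₂ = |v₂ − v₂ᵗ| ≈ 174 m/s = 174 m/s.
(c) ΔV_total = ΔV₁ + ΔV₂ ≈ 411.3 m/s = 411.3 m/s.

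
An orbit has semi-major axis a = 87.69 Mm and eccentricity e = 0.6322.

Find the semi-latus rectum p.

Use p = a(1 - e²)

Convert to SI: a = 87.69 Mm = 8.769e+07 m.
p = a (1 − e²).
p = 8.769e+07 · (1 − (0.6322)²) = 8.769e+07 · 0.600323 ≈ 5.264e+07 m = 52.64 Mm.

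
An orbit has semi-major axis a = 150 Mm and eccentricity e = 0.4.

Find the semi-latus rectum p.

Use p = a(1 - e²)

Convert to SI: a = 150 Mm = 1.5e+08 m.
p = a (1 − e²).
p = 1.5e+08 · (1 − (0.4)²) = 1.5e+08 · 0.84 ≈ 1.26e+08 m = 126 Mm.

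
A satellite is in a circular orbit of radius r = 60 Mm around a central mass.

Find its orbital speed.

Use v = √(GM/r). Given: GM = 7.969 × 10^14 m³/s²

Convert to SI: r = 60 Mm = 6e+07 m.
For a circular orbit, gravity supplies the centripetal force, so v = √(GM / r).
v = √(7.969e+14 / 6e+07) m/s ≈ 3644 m/s = 3.644 km/s.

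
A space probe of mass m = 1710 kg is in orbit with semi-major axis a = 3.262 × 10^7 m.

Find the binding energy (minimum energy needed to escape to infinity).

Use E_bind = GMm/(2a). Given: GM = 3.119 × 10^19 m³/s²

Total orbital energy is E = −GMm/(2a); binding energy is E_bind = −E = GMm/(2a).
E_bind = 3.119e+19 · 1710 / (2 · 3.262e+07) J ≈ 8.175e+14 J = 817.5 TJ.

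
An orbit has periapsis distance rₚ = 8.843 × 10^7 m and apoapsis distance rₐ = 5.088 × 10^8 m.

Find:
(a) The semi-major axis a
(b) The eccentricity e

(a) a = (rₚ + rₐ) / 2 = (8.843e+07 + 5.088e+08) / 2 ≈ 2.986e+08 m = 2.986 × 10^8 m.
(b) e = (rₐ − rₚ) / (rₐ + rₚ) = (5.088e+08 − 8.843e+07) / (5.088e+08 + 8.843e+07) ≈ 0.7039.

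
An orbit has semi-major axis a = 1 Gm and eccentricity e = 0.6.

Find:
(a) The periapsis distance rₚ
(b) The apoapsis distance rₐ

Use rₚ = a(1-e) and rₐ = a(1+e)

Convert to SI: a = 1 Gm = 1e+09 m.
(a) rₚ = a(1 − e) = 1e+09 · (1 − 0.6) = 1e+09 · 0.4 ≈ 4e+08 m = 400 Mm.
(b) rₐ = a(1 + e) = 1e+09 · (1 + 0.6) = 1e+09 · 1.6 ≈ 1.6e+09 m = 1.6 Gm.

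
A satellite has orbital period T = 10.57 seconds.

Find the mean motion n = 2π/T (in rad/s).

n = 2π / T.
n = 2π / 10.57 s ≈ 0.5944 rad/s.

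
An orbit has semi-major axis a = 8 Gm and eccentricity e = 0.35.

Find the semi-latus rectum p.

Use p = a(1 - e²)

Convert to SI: a = 8 Gm = 8e+09 m.
p = a (1 − e²).
p = 8e+09 · (1 − (0.35)²) = 8e+09 · 0.8775 ≈ 7.02e+09 m = 7.02 Gm.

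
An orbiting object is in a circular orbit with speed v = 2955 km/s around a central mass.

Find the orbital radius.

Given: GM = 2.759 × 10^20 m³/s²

Convert to SI: v = 2955 km/s = 2.955e+06 m/s.
For a circular orbit, v² = GM / r, so r = GM / v².
r = 2.759e+20 / (2.955e+06)² m ≈ 3.16e+07 m = 31.6 Mm.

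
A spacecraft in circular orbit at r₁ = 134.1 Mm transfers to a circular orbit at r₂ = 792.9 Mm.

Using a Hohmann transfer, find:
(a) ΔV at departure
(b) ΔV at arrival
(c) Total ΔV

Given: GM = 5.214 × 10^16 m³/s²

Convert to SI: r₁ = 134.1 Mm = 1.341e+08 m; r₂ = 792.9 Mm = 7.929e+08 m.
Transfer semi-major axis: a_t = (r₁ + r₂)/2 = (1.341e+08 + 7.929e+08)/2 = 4.635e+08 m.
Circular speeds: v₁ = √(GM/r₁) = 19718.4 m/s, v₂ = √(GM/r₂) = 8109.17 m/s.
Transfer speeds (vis-viva v² = GM(2/r − 1/a_t)): v₁ᵗ = 25790.2 m/s, v₂ᵗ = 4361.8 m/s.
(a) ΔV₁ = |v₁ᵗ − v₁| ≈ 6072 m/s = 6.072 km/s.
(b) ΔV₂ = |v₂ − v₂ᵗ| ≈ 3747 m/s = 3.747 km/s.
(c) ΔV_total = ΔV₁ + ΔV₂ ≈ 9819 m/s = 9.819 km/s.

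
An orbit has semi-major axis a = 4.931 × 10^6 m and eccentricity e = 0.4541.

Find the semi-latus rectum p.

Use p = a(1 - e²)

p = a (1 − e²).
p = 4.931e+06 · (1 − (0.4541)²) = 4.931e+06 · 0.793793 ≈ 3.914e+06 m = 3.914 × 10^6 m.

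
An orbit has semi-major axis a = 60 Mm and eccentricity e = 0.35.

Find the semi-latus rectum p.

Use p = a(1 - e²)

Convert to SI: a = 60 Mm = 6e+07 m.
p = a (1 − e²).
p = 6e+07 · (1 − (0.35)²) = 6e+07 · 0.8775 ≈ 5.265e+07 m = 52.65 Mm.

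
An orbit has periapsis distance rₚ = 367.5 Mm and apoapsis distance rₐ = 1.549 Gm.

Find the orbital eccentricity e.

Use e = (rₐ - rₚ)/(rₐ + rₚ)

Convert to SI: rₚ = 367.5 Mm = 3.675e+08 m; rₐ = 1.549 Gm = 1.549e+09 m.
e = (rₐ − rₚ) / (rₐ + rₚ).
e = (1.549e+09 − 3.675e+08) / (1.549e+09 + 3.675e+08) = 1.1815e+09 / 1.9165e+09 ≈ 0.6165.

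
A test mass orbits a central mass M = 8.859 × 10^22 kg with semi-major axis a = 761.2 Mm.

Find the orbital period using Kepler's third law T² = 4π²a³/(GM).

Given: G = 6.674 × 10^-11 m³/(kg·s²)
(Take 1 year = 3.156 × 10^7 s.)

Convert to SI: a = 761.2 Mm = 7.612e+08 m.
GM = G · M = 6.674e-11 · 8.859e+22 = 5.9125e+12 m³/s².
Kepler's third law: T = 2π √(a³ / GM).
Substituting a = 7.612e+08 m and GM = 5.9125e+12 m³/s²:
T = 2π √((7.612e+08)³ / 5.9125e+12) s
T ≈ 5.427e+07 s = 1.72 years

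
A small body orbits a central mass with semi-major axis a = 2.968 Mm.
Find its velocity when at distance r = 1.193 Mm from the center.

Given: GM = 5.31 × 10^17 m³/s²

Convert to SI: a = 2.968 Mm = 2.968e+06 m; r = 1.193 Mm = 1.193e+06 m.
Vis-viva: v = √(GM · (2/r − 1/a)).
2/r − 1/a = 2/1.193e+06 − 1/2.968e+06 = 1.33952e-06 m⁻¹.
v = √(5.31e+17 · 1.33952e-06) m/s ≈ 8.434e+05 m/s = 843.4 km/s.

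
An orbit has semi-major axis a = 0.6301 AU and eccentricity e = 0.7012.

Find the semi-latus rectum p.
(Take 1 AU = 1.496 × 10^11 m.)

Convert to SI: a = 0.6301 AU = 9.4263e+10 m.
p = a (1 − e²).
p = 9.4263e+10 · (1 − (0.7012)²) = 9.4263e+10 · 0.508319 ≈ 4.792e+10 m = 0.3203 AU.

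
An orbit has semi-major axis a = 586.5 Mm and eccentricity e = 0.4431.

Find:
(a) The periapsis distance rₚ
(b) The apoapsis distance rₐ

Convert to SI: a = 586.5 Mm = 5.865e+08 m.
(a) rₚ = a(1 − e) = 5.865e+08 · (1 − 0.4431) = 5.865e+08 · 0.5569 ≈ 3.266e+08 m = 326.6 Mm.
(b) rₐ = a(1 + e) = 5.865e+08 · (1 + 0.4431) = 5.865e+08 · 1.4431 ≈ 8.464e+08 m = 846.4 Mm.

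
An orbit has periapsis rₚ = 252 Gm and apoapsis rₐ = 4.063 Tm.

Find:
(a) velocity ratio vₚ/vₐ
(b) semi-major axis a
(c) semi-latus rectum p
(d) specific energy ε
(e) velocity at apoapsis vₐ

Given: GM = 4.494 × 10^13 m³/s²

Convert to SI: rₚ = 252 Gm = 2.52e+11 m; rₐ = 4.063 Tm = 4.063e+12 m.
(a) Conservation of angular momentum (rₚvₚ = rₐvₐ) gives vₚ/vₐ = rₐ/rₚ = 4.063e+12/2.52e+11 ≈ 16.12
(b) a = (rₚ + rₐ)/2 = (2.52e+11 + 4.063e+12)/2 ≈ 2.157e+12 m
(c) From a = (rₚ + rₐ)/2 = 2.1575e+12 m and e = (rₐ − rₚ)/(rₐ + rₚ) = 0.883198, p = a(1 − e²) = 2.1575e+12 · (1 − (0.883198)²) ≈ 4.746e+11 m
(d) With a = (rₚ + rₐ)/2 = 2.1575e+12 m, ε = −GM/(2a) = −4.494e+13/(2 · 2.1575e+12) J/kg ≈ -10.41 J/kg
(e) With a = (rₚ + rₐ)/2 = 2.1575e+12 m, vₐ = √(GM (2/rₐ − 1/a)) = √(4.494e+13 · (2/4.063e+12 − 1/2.1575e+12)) m/s ≈ 1.137 m/s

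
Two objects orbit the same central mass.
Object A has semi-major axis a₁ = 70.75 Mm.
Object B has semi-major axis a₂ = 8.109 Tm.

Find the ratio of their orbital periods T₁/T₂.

Convert to SI: a₁ = 70.75 Mm = 7.075e+07 m; a₂ = 8.109 Tm = 8.109e+12 m.
From Kepler's third law, (T₁/T₂)² = (a₁/a₂)³, so T₁/T₂ = (a₁/a₂)^(3/2).
a₁/a₂ = 7.075e+07 / 8.109e+12 = 8.72487e-06.
T₁/T₂ = (8.72487e-06)^(3/2) ≈ 2.577e-08.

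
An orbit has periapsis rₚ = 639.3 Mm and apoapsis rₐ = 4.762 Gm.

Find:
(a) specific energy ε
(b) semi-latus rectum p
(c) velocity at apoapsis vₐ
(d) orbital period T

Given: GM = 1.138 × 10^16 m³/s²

Convert to SI: rₚ = 639.3 Mm = 6.393e+08 m; rₐ = 4.762 Gm = 4.762e+09 m.
(a) With a = (rₚ + rₐ)/2 = 2.70065e+09 m, ε = −GM/(2a) = −1.138e+16/(2 · 2.70065e+09) J/kg ≈ -2.107e+06 J/kg
(b) From a = (rₚ + rₐ)/2 = 2.70065e+09 m and e = (rₐ − rₚ)/(rₐ + rₚ) = 0.763279, p = a(1 − e²) = 2.70065e+09 · (1 − (0.763279)²) ≈ 1.127e+09 m
(c) With a = (rₚ + rₐ)/2 = 2.70065e+09 m, vₐ = √(GM (2/rₐ − 1/a)) = √(1.138e+16 · (2/4.762e+09 − 1/2.70065e+09)) m/s ≈ 752.1 m/s
(d) With a = (rₚ + rₐ)/2 = 2.70065e+09 m, T = 2π √(a³/GM) = 2π √((2.70065e+09)³/1.138e+16) s ≈ 8.266e+06 s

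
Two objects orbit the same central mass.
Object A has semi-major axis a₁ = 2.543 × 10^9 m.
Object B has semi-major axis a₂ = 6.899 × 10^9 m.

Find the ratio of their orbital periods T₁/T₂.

From Kepler's third law, (T₁/T₂)² = (a₁/a₂)³, so T₁/T₂ = (a₁/a₂)^(3/2).
a₁/a₂ = 2.543e+09 / 6.899e+09 = 0.368604.
T₁/T₂ = (0.368604)^(3/2) ≈ 0.2238.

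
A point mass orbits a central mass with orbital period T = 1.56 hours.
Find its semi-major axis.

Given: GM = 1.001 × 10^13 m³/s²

Convert to SI: T = 1.56 hours = 5616 s.
Invert Kepler's third law: a = (GM · T² / (4π²))^(1/3).
Substituting T = 5616 s and GM = 1.001e+13 m³/s²:
a = (1.001e+13 · (5616)² / (4π²))^(1/3) m
a ≈ 2e+06 m = 2 Mm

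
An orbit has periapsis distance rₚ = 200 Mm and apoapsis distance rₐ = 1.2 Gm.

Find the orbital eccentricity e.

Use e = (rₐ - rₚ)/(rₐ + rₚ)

Convert to SI: rₚ = 200 Mm = 2e+08 m; rₐ = 1.2 Gm = 1.2e+09 m.
e = (rₐ − rₚ) / (rₐ + rₚ).
e = (1.2e+09 − 2e+08) / (1.2e+09 + 2e+08) = 1e+09 / 1.4e+09 ≈ 0.7143.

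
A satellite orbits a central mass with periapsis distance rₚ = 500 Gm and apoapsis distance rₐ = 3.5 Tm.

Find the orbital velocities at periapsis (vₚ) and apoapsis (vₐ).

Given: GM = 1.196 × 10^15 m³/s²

Convert to SI: rₚ = 500 Gm = 5e+11 m; rₐ = 3.5 Tm = 3.5e+12 m.
Use the vis-viva equation v² = GM(2/r − 1/a) with a = (rₚ + rₐ)/2 = (5e+11 + 3.5e+12)/2 = 2e+12 m.
vₚ = √(GM · (2/rₚ − 1/a)) = √(1.196e+15 · (2/5e+11 − 1/2e+12)) m/s ≈ 64.7 m/s = 64.7 m/s.
vₐ = √(GM · (2/rₐ − 1/a)) = √(1.196e+15 · (2/3.5e+12 − 1/2e+12)) m/s ≈ 9.243 m/s = 9.243 m/s.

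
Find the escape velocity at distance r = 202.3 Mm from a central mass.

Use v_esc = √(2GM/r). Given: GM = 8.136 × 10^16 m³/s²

Convert to SI: r = 202.3 Mm = 2.023e+08 m.
Escape velocity comes from setting total energy to zero: ½v² − GM/r = 0 ⇒ v_esc = √(2GM / r).
v_esc = √(2 · 8.136e+16 / 2.023e+08) m/s ≈ 2.836e+04 m/s = 28.36 km/s.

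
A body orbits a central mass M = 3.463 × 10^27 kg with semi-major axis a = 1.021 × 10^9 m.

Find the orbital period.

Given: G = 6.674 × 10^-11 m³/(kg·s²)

GM = G · M = 6.674e-11 · 3.463e+27 = 2.31121e+17 m³/s².
Kepler's third law: T = 2π √(a³ / GM).
Substituting a = 1.021e+09 m and GM = 2.31121e+17 m³/s²:
T = 2π √((1.021e+09)³ / 2.31121e+17) s
T ≈ 4.264e+05 s = 4.935 days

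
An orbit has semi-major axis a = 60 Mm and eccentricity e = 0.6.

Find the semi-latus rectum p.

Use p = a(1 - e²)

Convert to SI: a = 60 Mm = 6e+07 m.
p = a (1 − e²).
p = 6e+07 · (1 − (0.6)²) = 6e+07 · 0.64 ≈ 3.84e+07 m = 38.4 Mm.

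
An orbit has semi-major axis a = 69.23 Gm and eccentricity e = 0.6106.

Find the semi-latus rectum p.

Convert to SI: a = 69.23 Gm = 6.923e+10 m.
p = a (1 − e²).
p = 6.923e+10 · (1 − (0.6106)²) = 6.923e+10 · 0.627168 ≈ 4.342e+10 m = 43.42 Gm.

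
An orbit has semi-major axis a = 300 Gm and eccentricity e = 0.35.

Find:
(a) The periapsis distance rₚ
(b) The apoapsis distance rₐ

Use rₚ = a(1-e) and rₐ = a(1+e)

Convert to SI: a = 300 Gm = 3e+11 m.
(a) rₚ = a(1 − e) = 3e+11 · (1 − 0.35) = 3e+11 · 0.65 ≈ 1.95e+11 m = 195 Gm.
(b) rₐ = a(1 + e) = 3e+11 · (1 + 0.35) = 3e+11 · 1.35 ≈ 4.05e+11 m = 405 Gm.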